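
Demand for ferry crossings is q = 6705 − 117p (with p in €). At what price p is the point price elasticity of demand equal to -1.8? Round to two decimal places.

36.84

Ed = −117p/(6705 − 117p). Set this equal to -1.8:
117p = 1.8·(6705 − 117p) ⇒ 117p(1 + 1.8) = 1.8·6705
p = 1.8·6705 / (117·2.8) = 36.8406…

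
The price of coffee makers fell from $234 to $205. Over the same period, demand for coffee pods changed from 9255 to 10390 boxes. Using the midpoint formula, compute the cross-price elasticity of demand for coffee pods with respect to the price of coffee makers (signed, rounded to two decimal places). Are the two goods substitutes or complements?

-0.87; complements

%ΔQ_{coffee pods} = (10390 − 9255)/avg = 1135/9822.5 = 0.115551…
%ΔP_{coffee makers} = (205 − 234)/avg = -29/219.5 = -0.132118…
E_cross = (1135/9822.5) / (-29/219.5) = -0.8746…
E_cross < 0 ⇒ the goods are complements.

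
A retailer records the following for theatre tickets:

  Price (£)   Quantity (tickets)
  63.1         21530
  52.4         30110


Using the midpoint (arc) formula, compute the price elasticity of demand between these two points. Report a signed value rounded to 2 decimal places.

-1.79

%ΔQ = (30110 − 21530) / [(21530 + 30110)/2] = 8580/25820 = 0.332300…
%ΔP = (52.4 − 63.1) / [(63.1 + 52.4)/2] = -10.7/57.75 = -0.185281…
Arc Ed = %ΔQ / %ΔP = (8580/25820) / (-10.7/57.75) = -1.7934…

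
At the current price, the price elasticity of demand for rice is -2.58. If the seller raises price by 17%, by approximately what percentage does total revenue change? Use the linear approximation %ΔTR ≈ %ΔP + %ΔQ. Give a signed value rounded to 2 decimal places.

-26.86%

%ΔQ ≈ Ed × %ΔP = (-2.58) × (+17%) = -43.8600%
%ΔTR ≈ %ΔP + %ΔQ = (+17%) + (-43.8600%) = -26.8600%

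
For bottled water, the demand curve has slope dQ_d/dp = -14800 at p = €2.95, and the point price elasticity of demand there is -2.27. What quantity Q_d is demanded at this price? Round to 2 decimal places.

19233.48

Ed = (dQ_d/dp)·(p/Q_d) ⇒ Q_d = (dQ_d/dp)·p/Ed = (-14800)·2.95/(-2.27) = 19233.4801…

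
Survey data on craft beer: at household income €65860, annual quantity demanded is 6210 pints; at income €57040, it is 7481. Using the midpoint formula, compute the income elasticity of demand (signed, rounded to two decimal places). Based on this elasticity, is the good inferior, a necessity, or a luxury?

%ΔQ = (7481 − 6210)/[( 6210 + 7481)/2] = 1271/6845.5 = 0.185669…
%ΔIncome = (57040 − 65860)/[( 65860 + 57040)/2] = -8820/61450 = -0.143531…
E_income = (1271/6845.5) / (-8820/61450) = -1.2935…
E_income < 0 ⇒ inferior good.

-1.29; inferior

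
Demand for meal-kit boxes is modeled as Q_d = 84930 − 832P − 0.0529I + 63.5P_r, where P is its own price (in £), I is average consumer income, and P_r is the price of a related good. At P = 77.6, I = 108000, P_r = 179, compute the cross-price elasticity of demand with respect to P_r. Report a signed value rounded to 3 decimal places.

At the given values, Q_d = 84930 − 832(77.6) − 0.0529(108000) + 63.5(179) = 26020.1.
∂Q_d/∂P_r = 63.5.
E = (63.5) × (179/26020.1) = 0.43683…

0.437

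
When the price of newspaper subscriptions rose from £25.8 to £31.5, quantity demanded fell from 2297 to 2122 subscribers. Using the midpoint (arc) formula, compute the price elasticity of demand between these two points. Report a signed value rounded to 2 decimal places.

%ΔQ = (2122 − 2297) / [(2297 + 2122)/2] = -175/2209.5 = -0.079203…
%ΔP = (31.5 − 25.8) / [(25.8 + 31.5)/2] = 5.7/28.65 = 0.198952…
Arc Ed = %ΔQ / %ΔP = (-175/2209.5) / (5.7/28.65) = -0.3981…

-0.40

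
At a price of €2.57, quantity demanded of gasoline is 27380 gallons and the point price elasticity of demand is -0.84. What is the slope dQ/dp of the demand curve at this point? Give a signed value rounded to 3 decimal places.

-8949.105

Ed = (dQ/dp)·(p/Q) ⇒ dQ/dp = Ed·Q/p = (-0.84)·27380/2.57 = -8949.10505…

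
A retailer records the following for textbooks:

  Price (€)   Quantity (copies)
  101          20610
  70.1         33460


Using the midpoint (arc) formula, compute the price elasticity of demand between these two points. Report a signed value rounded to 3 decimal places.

%ΔQ = (33460 − 20610) / [(20610 + 33460)/2] = 12850/27035 = 0.475309…
%ΔP = (70.1 − 101) / [(101 + 70.1)/2] = -30.9/85.55 = -0.361192…
Arc Ed = %ΔQ / %ΔP = (12850/27035) / (-30.9/85.55) = -1.31594…

-1.316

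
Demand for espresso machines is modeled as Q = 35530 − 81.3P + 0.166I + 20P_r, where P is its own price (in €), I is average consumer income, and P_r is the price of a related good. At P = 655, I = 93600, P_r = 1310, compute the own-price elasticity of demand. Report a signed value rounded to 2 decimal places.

At the given values, Q = 35530 − 81.3(655) + 0.166(93600) + 20(1310) = 24016.1.
∂Q/∂P = −81.3.
E = (-81.3) × (655/24016.1) = -2.2173…

-2.22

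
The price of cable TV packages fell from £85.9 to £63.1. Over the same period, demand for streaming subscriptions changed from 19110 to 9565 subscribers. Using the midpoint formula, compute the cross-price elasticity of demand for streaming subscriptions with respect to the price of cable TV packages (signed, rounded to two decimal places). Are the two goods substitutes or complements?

%ΔQ_{streaming subscriptions} = (9565 − 19110)/avg = -9545/14337.5 = -0.665736…
%ΔP_{cable TV packages} = (63.1 − 85.9)/avg = -22.8/74.5 = -0.306040…
E_cross = (-9545/14337.5) / (-22.8/74.5) = 2.1753…
E_cross > 0 ⇒ the goods are substitutes.

2.18; substitutes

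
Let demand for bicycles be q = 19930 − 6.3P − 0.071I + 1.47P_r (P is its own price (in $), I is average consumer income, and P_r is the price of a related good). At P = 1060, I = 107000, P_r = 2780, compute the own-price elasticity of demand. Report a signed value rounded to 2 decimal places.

-0.69

At the given values, q = 19930 − 6.3(1060) − 0.071(107000) + 1.47(2780) = 9741.6.
∂q/∂P = −6.3.
E = (-6.3) × (1060/9741.6) = -0.6855…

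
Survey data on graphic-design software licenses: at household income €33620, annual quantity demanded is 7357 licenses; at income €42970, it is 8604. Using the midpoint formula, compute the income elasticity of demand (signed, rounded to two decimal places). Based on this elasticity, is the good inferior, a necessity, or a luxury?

%ΔQ = (8604 − 7357)/[( 7357 + 8604)/2] = 1247/7980.5 = 0.156255…
%ΔIncome = (42970 − 33620)/[( 33620 + 42970)/2] = 9350/38295 = 0.244157…
E_income = (1247/7980.5) / (9350/38295) = 0.6399…
0 < E_income < 1 ⇒ normal good, necessity.

0.64; necessity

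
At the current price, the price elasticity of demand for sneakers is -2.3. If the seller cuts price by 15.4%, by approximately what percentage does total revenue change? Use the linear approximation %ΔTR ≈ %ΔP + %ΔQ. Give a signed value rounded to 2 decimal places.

%ΔQ ≈ Ed × %ΔP = (-2.3) × (-15.4%) = +35.4200%
%ΔTR ≈ %ΔP + %ΔQ = (-15.4%) + (+35.4200%) = +20.0200%

+20.02%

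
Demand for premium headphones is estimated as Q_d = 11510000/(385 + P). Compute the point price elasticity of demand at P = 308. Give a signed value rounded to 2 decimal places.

dQ_d/dP = −11510000/(385 + P)² = -23.9667. At P = 308, Q_d = 16608.9.
Ed = (dQ_d/dP)·(P/Q_d) = (-23.9667) × (308/16608.9) = -0.4444…

-0.44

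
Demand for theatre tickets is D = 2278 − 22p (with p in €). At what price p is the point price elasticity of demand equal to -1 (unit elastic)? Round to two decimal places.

51.77

Ed = −22p/(2278 − 22p). Set this equal to -1:
22p = 1·(2278 − 22p) ⇒ 22p(1 + 1) = 1·2278
p = 1·2278 / (22·2) = 51.7727…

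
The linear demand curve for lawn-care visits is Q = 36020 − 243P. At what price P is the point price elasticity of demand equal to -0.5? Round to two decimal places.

49.41

Ed = −243P/(36020 − 243P). Set this equal to -0.5:
243P = 0.5·(36020 − 243P) ⇒ 243P(1 + 0.5) = 0.5·36020
P = 0.5·36020 / (243·1.5) = 49.4101…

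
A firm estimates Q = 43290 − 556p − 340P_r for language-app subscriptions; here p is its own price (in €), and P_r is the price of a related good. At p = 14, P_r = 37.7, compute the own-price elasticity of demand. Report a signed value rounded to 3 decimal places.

-0.343

At the given values, Q = 43290 − 556(14) − 340(37.7) = 22688.
∂Q/∂p = −556.
E = (-556) × (14/22688) = -0.34308…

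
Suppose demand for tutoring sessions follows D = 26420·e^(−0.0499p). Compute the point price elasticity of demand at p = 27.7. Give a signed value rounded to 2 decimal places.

dD/dp = −0.0499·D = -330.932. At p = 27.7, D = 6631.9.
Ed = (dD/dp)·(p/D) = (-330.932) × (27.7/6631.9) = -1.3822…

-1.38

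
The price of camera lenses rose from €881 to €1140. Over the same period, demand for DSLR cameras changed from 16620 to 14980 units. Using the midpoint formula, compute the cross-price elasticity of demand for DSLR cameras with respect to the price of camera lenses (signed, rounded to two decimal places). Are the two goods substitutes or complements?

%ΔQ_{DSLR cameras} = (14980 − 16620)/avg = -1640/15800 = -0.103797…
%ΔP_{camera lenses} = (1140 − 881)/avg = 259/1010.5 = 0.256308…
E_cross = (-1640/15800) / (259/1010.5) = -0.4049…
E_cross < 0 ⇒ the goods are complements.

-0.40; complements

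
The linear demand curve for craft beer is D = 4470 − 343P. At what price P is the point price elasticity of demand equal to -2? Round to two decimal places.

8.69

Ed = −343P/(4470 − 343P). Set this equal to -2:
343P = 2·(4470 − 343P) ⇒ 343P(1 + 2) = 2·4470
P = 2·4470 / (343·3) = 8.6880…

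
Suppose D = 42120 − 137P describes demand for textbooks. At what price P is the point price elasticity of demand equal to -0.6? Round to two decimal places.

Ed = −137P/(42120 − 137P). Set this equal to -0.6:
137P = 0.6·(42120 − 137P) ⇒ 137P(1 + 0.6) = 0.6·42120
P = 0.6·42120 / (137·1.6) = 115.2919…

115.29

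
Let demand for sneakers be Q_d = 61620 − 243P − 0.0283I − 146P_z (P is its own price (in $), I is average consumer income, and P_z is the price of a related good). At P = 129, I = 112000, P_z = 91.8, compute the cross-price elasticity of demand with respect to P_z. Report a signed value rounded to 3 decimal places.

-0.978

At the given values, Q_d = 61620 − 243(129) − 0.0283(112000) − 146(91.8) = 13700.6.
∂Q_d/∂P_z = -146.
E = (-146) × (91.8/13700.6) = -0.97826…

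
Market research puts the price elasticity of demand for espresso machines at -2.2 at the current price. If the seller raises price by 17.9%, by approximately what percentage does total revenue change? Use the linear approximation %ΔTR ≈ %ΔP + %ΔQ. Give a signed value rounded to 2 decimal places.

-21.48%

%ΔQ ≈ Ed × %ΔP = (-2.2) × (+17.9%) = -39.3800%
%ΔTR ≈ %ΔP + %ΔQ = (+17.9%) + (-39.3800%) = -21.4800%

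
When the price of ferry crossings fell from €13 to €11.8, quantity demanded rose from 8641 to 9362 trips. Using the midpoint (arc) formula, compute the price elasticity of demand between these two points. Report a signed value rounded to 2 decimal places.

%ΔQ = (9362 − 8641) / [(8641 + 9362)/2] = 721/9001.5 = 0.080097…
%ΔP = (11.8 − 13) / [(13 + 11.8)/2] = -1.2/12.4 = -0.096774…
Arc Ed = %ΔQ / %ΔP = (721/9001.5) / (-1.2/12.4) = -0.8276…

-0.83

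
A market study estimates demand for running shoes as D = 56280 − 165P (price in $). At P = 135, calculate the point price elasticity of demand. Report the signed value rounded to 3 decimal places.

-0.655

dD/dP = −165. At P = 135, D = 56280 − 165(135) = 34005.
Ed = (dD/dP)·(P/D) = −165 × (135/34005) = -0.65505…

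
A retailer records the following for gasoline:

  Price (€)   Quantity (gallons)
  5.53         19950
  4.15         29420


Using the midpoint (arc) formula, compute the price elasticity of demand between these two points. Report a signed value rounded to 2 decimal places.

-1.35

%ΔQ = (29420 − 19950) / [(19950 + 29420)/2] = 9470/24685 = 0.383633…
%ΔP = (4.15 − 5.53) / [(5.53 + 4.15)/2] = -1.38/4.84 = -0.285123…
Arc Ed = %ΔQ / %ΔP = (9470/24685) / (-1.38/4.84) = -1.3454…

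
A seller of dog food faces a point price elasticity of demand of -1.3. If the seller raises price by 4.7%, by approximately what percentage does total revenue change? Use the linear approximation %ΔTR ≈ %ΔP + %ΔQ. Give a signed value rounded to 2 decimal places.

-1.41%

%ΔQ ≈ Ed × %ΔP = (-1.3) × (+4.7%) = -6.1100%
%ΔTR ≈ %ΔP + %ΔQ = (+4.7%) + (-6.1100%) = -1.4100%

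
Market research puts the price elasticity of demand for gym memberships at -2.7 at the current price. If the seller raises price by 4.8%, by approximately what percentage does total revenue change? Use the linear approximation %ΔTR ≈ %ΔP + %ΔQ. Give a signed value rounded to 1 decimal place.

-8.2%

%ΔQ ≈ Ed × %ΔP = (-2.7) × (+4.8%) = -12.9600%
%ΔTR ≈ %ΔP + %ΔQ = (+4.8%) + (-12.9600%) = -8.1600%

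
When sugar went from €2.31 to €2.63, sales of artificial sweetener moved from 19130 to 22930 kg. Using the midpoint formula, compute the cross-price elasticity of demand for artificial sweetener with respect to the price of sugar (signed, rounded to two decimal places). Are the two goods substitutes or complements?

%ΔQ_{artificial sweetener} = (22930 − 19130)/avg = 3800/21030 = 0.180694…
%ΔP_{sugar} = (2.63 − 2.31)/avg = 0.32/2.47 = 0.129554…
E_cross = (3800/21030) / (0.32/2.47) = 1.3947…
E_cross > 0 ⇒ the goods are substitutes.

1.39; substitutes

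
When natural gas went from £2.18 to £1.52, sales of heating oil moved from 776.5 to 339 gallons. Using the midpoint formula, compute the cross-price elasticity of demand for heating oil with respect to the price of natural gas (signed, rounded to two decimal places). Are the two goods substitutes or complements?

%ΔQ_{heating oil} = (339 − 776.5)/avg = -437.5/557.75 = -0.784401…
%ΔP_{natural gas} = (1.52 − 2.18)/avg = -0.66/1.85 = -0.356756…
E_cross = (-437.5/557.75) / (-0.66/1.85) = 2.1987…
E_cross > 0 ⇒ the goods are substitutes.

2.20; substitutes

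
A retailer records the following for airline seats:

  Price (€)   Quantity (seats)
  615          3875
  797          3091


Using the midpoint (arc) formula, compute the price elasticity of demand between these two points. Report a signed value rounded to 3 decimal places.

%ΔQ = (3091 − 3875) / [(3875 + 3091)/2] = -784/3483 = -0.225093…
%ΔP = (797 − 615) / [(615 + 797)/2] = 182/706 = 0.257790…
Arc Ed = %ΔQ / %ΔP = (-784/3483) / (182/706) = -0.87316…

-0.873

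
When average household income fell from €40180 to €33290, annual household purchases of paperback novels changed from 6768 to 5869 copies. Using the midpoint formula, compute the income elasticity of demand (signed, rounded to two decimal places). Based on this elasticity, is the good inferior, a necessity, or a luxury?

0.76; necessity

%ΔQ = (5869 − 6768)/[( 6768 + 5869)/2] = -899/6318.5 = -0.142280…
%ΔIncome = (33290 − 40180)/[( 40180 + 33290)/2] = -6890/36735 = -0.187559…
E_income = (-899/6318.5) / (-6890/36735) = 0.7585…
0 < E_income < 1 ⇒ normal good, necessity.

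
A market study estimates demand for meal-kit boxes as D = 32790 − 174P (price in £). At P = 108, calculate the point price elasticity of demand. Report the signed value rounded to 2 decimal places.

-1.34

dD/dP = −174. At P = 108, D = 32790 − 174(108) = 13998.
Ed = (dD/dP)·(P/D) = −174 × (108/13998) = -1.3424…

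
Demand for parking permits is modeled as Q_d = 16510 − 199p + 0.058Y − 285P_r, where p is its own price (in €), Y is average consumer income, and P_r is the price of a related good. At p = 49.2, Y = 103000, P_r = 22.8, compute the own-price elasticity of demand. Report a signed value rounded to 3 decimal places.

At the given values, Q_d = 16510 − 199(49.2) + 0.058(103000) − 285(22.8) = 6195.2.
∂Q_d/∂p = −199.
E = (-199) × (49.2/6195.2) = -1.58038…

-1.580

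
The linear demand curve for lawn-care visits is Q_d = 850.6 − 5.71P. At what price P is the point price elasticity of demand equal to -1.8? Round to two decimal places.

95.76

Ed = −5.71P/(850.6 − 5.71P). Set this equal to -1.8:
5.71P = 1.8·(850.6 − 5.71P) ⇒ 5.71P(1 + 1.8) = 1.8·850.6
P = 1.8·850.6 / (5.71·2.8) = 95.7643…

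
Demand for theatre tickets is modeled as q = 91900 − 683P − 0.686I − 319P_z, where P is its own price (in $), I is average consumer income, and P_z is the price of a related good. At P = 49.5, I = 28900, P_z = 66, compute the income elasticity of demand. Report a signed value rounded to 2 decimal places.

-1.15

At the given values, q = 91900 − 683(49.5) − 0.686(28900) − 319(66) = 17212.1.
∂q/∂I = -0.686.
E = (-0.686) × (28900/17212.1) = -1.1518…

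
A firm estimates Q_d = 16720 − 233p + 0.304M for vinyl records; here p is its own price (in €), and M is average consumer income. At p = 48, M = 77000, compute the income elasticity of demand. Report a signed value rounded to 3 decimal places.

0.809

At the given values, Q_d = 16720 − 233(48) + 0.304(77000) = 28944.
∂Q_d/∂M = 0.304.
E = (0.304) × (77000/28944) = 0.80873…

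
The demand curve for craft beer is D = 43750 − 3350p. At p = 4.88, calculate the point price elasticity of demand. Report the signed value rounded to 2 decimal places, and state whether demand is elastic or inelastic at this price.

-0.60; inelastic

dD/dp = −3350. At p = 4.88, D = 43750 − 3350(4.88) = 27402.
Ed = (dD/dp)·(p/D) = −3350 × (4.88/27402) = -0.5965…
|Ed| = 0.60 < 1, so demand is inelastic.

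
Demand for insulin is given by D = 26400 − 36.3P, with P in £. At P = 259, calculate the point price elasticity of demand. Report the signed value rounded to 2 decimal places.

-0.55

dD/dP = −36.3. At P = 259, D = 26400 − 36.3(259) = 16998.3.
Ed = (dD/dP)·(P/D) = −36.3 × (259/16998.3) = -0.5530…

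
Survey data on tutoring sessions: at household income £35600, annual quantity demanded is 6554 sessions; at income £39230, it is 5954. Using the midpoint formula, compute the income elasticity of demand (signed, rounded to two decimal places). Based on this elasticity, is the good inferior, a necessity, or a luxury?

-0.99; inferior

%ΔQ = (5954 − 6554)/[( 6554 + 5954)/2] = -600/6254 = -0.095938…
%ΔIncome = (39230 − 35600)/[( 35600 + 39230)/2] = 3630/37415 = 0.097019…
E_income = (-600/6254) / (3630/37415) = -0.9888…
E_income < 0 ⇒ inferior good.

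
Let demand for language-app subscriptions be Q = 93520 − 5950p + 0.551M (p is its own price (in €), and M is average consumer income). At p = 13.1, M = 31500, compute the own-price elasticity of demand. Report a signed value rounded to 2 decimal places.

-2.37

At the given values, Q = 93520 − 5950(13.1) + 0.551(31500) = 32931.5.
∂Q/∂p = −5950.
E = (-5950) × (13.1/32931.5) = -2.3668…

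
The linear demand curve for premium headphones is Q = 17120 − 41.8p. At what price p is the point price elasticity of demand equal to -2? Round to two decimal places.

273.05

Ed = −41.8p/(17120 − 41.8p). Set this equal to -2:
41.8p = 2·(17120 − 41.8p) ⇒ 41.8p(1 + 2) = 2·17120
p = 2·17120 / (41.8·3) = 273.0462…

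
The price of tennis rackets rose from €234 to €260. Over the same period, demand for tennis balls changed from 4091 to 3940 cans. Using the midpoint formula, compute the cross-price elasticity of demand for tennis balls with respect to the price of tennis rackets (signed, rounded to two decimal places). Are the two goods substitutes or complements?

%ΔQ_{tennis balls} = (3940 − 4091)/avg = -151/4015.5 = -0.037604…
%ΔP_{tennis rackets} = (260 − 234)/avg = 26/247 = 0.105263…
E_cross = (-151/4015.5) / (26/247) = -0.3572…
E_cross < 0 ⇒ the goods are complements.

-0.36; complements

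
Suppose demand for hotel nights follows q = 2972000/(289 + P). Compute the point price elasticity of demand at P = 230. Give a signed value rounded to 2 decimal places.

dq/dP = −2972000/(289 + P)² = -11.0335. At P = 230, q = 5726.4.
Ed = (dq/dP)·(P/q) = (-11.0335) × (230/5726.4) = -0.4431…

-0.44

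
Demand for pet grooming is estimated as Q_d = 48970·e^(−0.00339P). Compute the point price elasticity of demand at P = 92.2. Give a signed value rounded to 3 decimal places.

dQ_d/dP = −0.00339·Q_d = -121.447. At P = 92.2, Q_d = 35825.1.
Ed = (dQ_d/dP)·(P/Q_d) = (-121.447) × (92.2/35825.1) = -0.31255…

-0.313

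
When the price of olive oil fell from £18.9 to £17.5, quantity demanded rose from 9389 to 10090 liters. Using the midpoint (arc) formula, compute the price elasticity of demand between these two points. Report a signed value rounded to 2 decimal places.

%ΔQ = (10090 − 9389) / [(9389 + 10090)/2] = 701/9739.5 = 0.071974…
%ΔP = (17.5 − 18.9) / [(18.9 + 17.5)/2] = -1.4/18.2 = -0.076923…
Arc Ed = %ΔQ / %ΔP = (701/9739.5) / (-1.4/18.2) = -0.9356…

-0.94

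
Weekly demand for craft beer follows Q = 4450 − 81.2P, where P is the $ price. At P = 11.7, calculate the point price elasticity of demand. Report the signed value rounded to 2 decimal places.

-0.27

dQ/dP = −81.2. At P = 11.7, Q = 4450 − 81.2(11.7) = 3499.96.
Ed = (dQ/dP)·(P/Q) = −81.2 × (11.7/3499.96) = -0.2714…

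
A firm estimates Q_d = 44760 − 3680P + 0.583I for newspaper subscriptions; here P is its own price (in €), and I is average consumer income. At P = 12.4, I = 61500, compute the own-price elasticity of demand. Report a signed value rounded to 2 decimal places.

At the given values, Q_d = 44760 − 3680(12.4) + 0.583(61500) = 34982.5.
∂Q_d/∂P = −3680.
E = (-3680) × (12.4/34982.5) = -1.3044…

-1.30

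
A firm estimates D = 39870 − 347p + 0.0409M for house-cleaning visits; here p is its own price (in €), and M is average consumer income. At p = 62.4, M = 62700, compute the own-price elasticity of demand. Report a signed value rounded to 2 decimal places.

-1.04

At the given values, D = 39870 − 347(62.4) + 0.0409(62700) = 20781.63.
∂D/∂p = −347.
E = (-347) × (62.4/20781.63) = -1.0419…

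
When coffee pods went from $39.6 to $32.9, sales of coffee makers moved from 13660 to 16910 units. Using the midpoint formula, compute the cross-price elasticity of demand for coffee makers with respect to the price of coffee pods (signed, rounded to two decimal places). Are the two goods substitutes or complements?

%ΔQ_{coffee makers} = (16910 − 13660)/avg = 3250/15285 = 0.212626…
%ΔP_{coffee pods} = (32.9 − 39.6)/avg = -6.7/36.25 = -0.184827…
E_cross = (3250/15285) / (-6.7/36.25) = -1.1504…
E_cross < 0 ⇒ the goods are complements.

-1.15; complements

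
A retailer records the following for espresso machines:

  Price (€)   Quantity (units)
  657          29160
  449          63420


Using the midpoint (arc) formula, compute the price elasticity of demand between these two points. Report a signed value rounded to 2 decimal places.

%ΔQ = (63420 − 29160) / [(29160 + 63420)/2] = 34260/46290 = 0.740116…
%ΔP = (449 − 657) / [(657 + 449)/2] = -208/553 = -0.376130…
Arc Ed = %ΔQ / %ΔP = (34260/46290) / (-208/553) = -1.9677…

-1.97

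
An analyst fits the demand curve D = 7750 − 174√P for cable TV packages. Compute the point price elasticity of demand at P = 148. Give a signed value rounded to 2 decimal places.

-0.19

dD/dP = −174/(2√P) = -7.15136. At P = 148, D = 5633.2.
Ed = (dD/dP)·(P/D) = (-7.15136) × (148/5633.2) = -0.1878…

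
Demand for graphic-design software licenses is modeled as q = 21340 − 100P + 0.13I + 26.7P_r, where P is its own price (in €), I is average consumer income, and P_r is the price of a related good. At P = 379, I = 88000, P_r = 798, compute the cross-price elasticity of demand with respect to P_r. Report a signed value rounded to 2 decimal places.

At the given values, q = 21340 − 100(379) + 0.13(88000) + 26.7(798) = 16186.6.
∂q/∂P_r = 26.7.
E = (26.7) × (798/16186.6) = 1.3163…

1.32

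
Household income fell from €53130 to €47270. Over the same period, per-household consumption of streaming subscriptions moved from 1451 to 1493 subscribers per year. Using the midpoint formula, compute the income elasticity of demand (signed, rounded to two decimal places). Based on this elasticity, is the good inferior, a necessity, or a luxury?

-0.24; inferior

%ΔQ = (1493 − 1451)/[( 1451 + 1493)/2] = 42/1472 = 0.028532…
%ΔIncome = (47270 − 53130)/[( 53130 + 47270)/2] = -5860/50200 = -0.116733…
E_income = (42/1472) / (-5860/50200) = -0.2444…
E_income < 0 ⇒ inferior good.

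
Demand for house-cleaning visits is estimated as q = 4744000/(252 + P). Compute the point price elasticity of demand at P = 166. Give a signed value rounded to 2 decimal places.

-0.40

dq/dP = −4744000/(252 + P)² = -27.1514. At P = 166, q = 11349.3.
Ed = (dq/dP)·(P/q) = (-27.1514) × (166/11349.3) = -0.3971…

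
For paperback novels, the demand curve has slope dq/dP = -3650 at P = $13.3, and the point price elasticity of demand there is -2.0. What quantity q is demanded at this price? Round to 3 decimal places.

Ed = (dq/dP)·(P/q) ⇒ q = (dq/dP)·P/Ed = (-3650)·13.3/(-2.0) = 24272.5

24272.500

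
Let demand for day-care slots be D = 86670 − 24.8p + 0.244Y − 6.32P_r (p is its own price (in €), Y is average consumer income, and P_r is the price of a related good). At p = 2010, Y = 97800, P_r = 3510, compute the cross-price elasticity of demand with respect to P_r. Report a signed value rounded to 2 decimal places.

At the given values, D = 86670 − 24.8(2010) + 0.244(97800) − 6.32(3510) = 38502.
∂D/∂P_r = -6.32.
E = (-6.32) × (3510/38502) = -0.5761…

-0.58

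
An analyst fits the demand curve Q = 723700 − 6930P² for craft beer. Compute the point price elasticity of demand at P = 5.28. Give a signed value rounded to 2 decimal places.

-0.73

dQ/dP = −2·6930·P = -73180.8. At P = 5.28, Q = 530502.688.
Ed = (dQ/dP)·(P/Q) = (-73180.8) × (5.28/530502.688) = -0.7283…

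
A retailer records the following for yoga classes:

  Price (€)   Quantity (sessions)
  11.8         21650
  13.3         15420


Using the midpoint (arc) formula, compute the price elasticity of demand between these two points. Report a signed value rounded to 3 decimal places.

-2.812

%ΔQ = (15420 − 21650) / [(21650 + 15420)/2] = -6230/18535 = -0.336120…
%ΔP = (13.3 − 11.8) / [(11.8 + 13.3)/2] = 1.5/12.55 = 0.119521…
Arc Ed = %ΔQ / %ΔP = (-6230/18535) / (1.5/12.55) = -2.81221…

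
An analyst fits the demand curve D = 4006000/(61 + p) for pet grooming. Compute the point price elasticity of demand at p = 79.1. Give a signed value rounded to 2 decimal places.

-0.56

dD/dp = −4006000/(61 + p)² = -204.096. At p = 79.1, D = 28593.9.
Ed = (dD/dp)·(p/D) = (-204.096) × (79.1/28593.9) = -0.5645…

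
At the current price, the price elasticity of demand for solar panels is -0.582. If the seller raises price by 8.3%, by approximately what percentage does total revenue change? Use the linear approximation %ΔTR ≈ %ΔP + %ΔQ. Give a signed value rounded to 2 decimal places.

%ΔQ ≈ Ed × %ΔP = (-0.582) × (+8.3%) = -4.8306%
%ΔTR ≈ %ΔP + %ΔQ = (+8.3%) + (-4.8306%) = +3.4694%

+3.47%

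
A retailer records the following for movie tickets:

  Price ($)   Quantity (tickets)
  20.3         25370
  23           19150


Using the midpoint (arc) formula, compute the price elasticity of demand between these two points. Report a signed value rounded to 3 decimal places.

-2.241

%ΔQ = (19150 − 25370) / [(25370 + 19150)/2] = -6220/22260 = -0.279424…
%ΔP = (23 − 20.3) / [(20.3 + 23)/2] = 2.7/21.65 = 0.124711…
Arc Ed = %ΔQ / %ΔP = (-6220/22260) / (2.7/21.65) = -2.24057…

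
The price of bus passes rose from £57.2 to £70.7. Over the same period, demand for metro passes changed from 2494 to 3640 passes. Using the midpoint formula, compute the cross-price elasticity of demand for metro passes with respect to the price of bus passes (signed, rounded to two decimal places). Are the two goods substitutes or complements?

%ΔQ_{metro passes} = (3640 − 2494)/avg = 1146/3067 = 0.373655…
%ΔP_{bus passes} = (70.7 − 57.2)/avg = 13.5/63.95 = 0.211102…
E_cross = (1146/3067) / (13.5/63.95) = 1.7700…
E_cross > 0 ⇒ the goods are substitutes.

1.77; substitutes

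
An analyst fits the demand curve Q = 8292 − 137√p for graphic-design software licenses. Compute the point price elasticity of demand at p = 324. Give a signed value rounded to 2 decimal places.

dQ/dp = −137/(2√p) = -3.80556. At p = 324, Q = 5826.
Ed = (dQ/dp)·(p/Q) = (-3.80556) × (324/5826) = -0.2116…

-0.21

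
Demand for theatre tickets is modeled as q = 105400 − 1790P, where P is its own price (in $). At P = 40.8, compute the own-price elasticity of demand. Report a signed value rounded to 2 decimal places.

At the given values, q = 105400 − 1790(40.8) = 32368.
∂q/∂P = −1790.
E = (-1790) × (40.8/32368) = -2.2563…

-2.26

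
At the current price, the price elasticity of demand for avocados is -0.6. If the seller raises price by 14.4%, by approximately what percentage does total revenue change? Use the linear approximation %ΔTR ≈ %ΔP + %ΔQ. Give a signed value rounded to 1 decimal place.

+5.8%

%ΔQ ≈ Ed × %ΔP = (-0.6) × (+14.4%) = -8.6400%
%ΔTR ≈ %ΔP + %ΔQ = (+14.4%) + (-8.6400%) = +5.7600%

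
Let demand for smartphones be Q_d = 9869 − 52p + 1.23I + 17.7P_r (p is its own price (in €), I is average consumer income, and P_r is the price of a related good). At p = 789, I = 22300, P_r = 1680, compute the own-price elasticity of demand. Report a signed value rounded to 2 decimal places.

At the given values, Q_d = 9869 − 52(789) + 1.23(22300) + 17.7(1680) = 26006.
∂Q_d/∂p = −52.
E = (-52) × (789/26006) = -1.5776…

-1.58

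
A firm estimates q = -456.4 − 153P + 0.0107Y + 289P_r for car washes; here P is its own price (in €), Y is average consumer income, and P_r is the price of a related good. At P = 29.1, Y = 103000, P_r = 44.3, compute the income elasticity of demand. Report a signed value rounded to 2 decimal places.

0.12

At the given values, q = -456.4 − 153(29.1) + 0.0107(103000) + 289(44.3) = 8996.1.
∂q/∂Y = 0.0107.
E = (0.0107) × (103000/8996.1) = 0.1225…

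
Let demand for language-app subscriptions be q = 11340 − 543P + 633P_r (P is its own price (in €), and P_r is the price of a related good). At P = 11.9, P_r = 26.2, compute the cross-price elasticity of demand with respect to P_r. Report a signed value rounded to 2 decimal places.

0.77

At the given values, q = 11340 − 543(11.9) + 633(26.2) = 21462.9.
∂q/∂P_r = 633.
E = (633) × (26.2/21462.9) = 0.7727…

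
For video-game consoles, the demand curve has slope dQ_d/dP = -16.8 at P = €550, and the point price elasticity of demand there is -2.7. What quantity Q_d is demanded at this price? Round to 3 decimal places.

Ed = (dQ_d/dP)·(P/Q_d) ⇒ Q_d = (dQ_d/dP)·P/Ed = (-16.8)·550/(-2.7) = 3422.22222…

3422.222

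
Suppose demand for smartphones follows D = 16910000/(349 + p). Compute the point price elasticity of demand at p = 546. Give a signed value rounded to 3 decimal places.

-0.610

dD/dp = −16910000/(349 + p)² = -21.1105. At p = 546, D = 18893.9.
Ed = (dD/dp)·(p/D) = (-21.1105) × (546/18893.9) = -0.61005…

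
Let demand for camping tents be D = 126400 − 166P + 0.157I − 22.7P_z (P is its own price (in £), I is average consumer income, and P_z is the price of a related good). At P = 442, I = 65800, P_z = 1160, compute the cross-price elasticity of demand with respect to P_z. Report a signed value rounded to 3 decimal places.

-0.711

At the given values, D = 126400 − 166(442) + 0.157(65800) − 22.7(1160) = 37026.6.
∂D/∂P_z = -22.7.
E = (-22.7) × (1160/37026.6) = -0.71116…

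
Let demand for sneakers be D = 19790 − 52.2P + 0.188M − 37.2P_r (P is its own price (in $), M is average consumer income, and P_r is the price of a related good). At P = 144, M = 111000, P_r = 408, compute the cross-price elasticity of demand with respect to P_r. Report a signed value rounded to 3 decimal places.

At the given values, D = 19790 − 52.2(144) + 0.188(111000) − 37.2(408) = 17963.6.
∂D/∂P_r = -37.2.
E = (-37.2) × (408/17963.6) = -0.84490…

-0.845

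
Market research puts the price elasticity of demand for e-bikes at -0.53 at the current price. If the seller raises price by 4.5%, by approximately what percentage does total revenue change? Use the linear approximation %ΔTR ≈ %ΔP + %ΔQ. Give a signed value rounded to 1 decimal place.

+2.1%

%ΔQ ≈ Ed × %ΔP = (-0.53) × (+4.5%) = -2.3850%
%ΔTR ≈ %ΔP + %ΔQ = (+4.5%) + (-2.3850%) = +2.1150%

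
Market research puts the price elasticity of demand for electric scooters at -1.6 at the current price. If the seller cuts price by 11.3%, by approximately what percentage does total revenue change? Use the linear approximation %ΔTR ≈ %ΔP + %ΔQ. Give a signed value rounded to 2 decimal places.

%ΔQ ≈ Ed × %ΔP = (-1.6) × (-11.3%) = +18.0800%
%ΔTR ≈ %ΔP + %ΔQ = (-11.3%) + (+18.0800%) = +6.7800%

+6.78%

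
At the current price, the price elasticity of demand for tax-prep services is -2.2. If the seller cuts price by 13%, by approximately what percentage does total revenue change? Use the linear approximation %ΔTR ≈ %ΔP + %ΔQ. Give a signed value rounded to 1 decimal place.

+15.6%

%ΔQ ≈ Ed × %ΔP = (-2.2) × (-13%) = +28.6000%
%ΔTR ≈ %ΔP + %ΔQ = (-13%) + (+28.6000%) = +15.6000%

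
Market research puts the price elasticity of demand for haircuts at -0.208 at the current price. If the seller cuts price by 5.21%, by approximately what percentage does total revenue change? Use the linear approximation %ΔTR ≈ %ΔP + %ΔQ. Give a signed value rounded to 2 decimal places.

%ΔQ ≈ Ed × %ΔP = (-0.208) × (-5.21%) = +1.0837%
%ΔTR ≈ %ΔP + %ΔQ = (-5.21%) + (+1.0837%) = -4.1263%

-4.13%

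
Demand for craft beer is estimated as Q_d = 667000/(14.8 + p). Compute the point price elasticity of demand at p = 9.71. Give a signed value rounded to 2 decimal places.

-0.40

dQ_d/dp = −667000/(14.8 + p)² = -1110.3. At p = 9.71, Q_d = 27213.4.
Ed = (dQ_d/dp)·(p/Q_d) = (-1110.3) × (9.71/27213.4) = -0.3961…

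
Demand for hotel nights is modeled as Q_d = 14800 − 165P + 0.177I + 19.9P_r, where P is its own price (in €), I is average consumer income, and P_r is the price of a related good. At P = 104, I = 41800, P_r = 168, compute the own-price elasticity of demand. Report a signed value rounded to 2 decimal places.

At the given values, Q_d = 14800 − 165(104) + 0.177(41800) + 19.9(168) = 8381.8.
∂Q_d/∂P = −165.
E = (-165) × (104/8381.8) = -2.0472…

-2.05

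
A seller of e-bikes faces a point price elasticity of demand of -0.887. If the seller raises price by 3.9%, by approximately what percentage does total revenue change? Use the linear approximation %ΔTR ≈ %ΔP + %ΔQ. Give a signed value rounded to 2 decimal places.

%ΔQ ≈ Ed × %ΔP = (-0.887) × (+3.9%) = -3.4593%
%ΔTR ≈ %ΔP + %ΔQ = (+3.9%) + (-3.4593%) = +0.4407%

+0.44%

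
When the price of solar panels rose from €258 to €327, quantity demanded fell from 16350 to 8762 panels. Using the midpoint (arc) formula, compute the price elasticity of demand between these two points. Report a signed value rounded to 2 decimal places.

-2.56

%ΔQ = (8762 − 16350) / [(16350 + 8762)/2] = -7588/12556 = -0.604332…
%ΔP = (327 − 258) / [(258 + 327)/2] = 69/292.5 = 0.235897…
Arc Ed = %ΔQ / %ΔP = (-7588/12556) / (69/292.5) = -2.5618…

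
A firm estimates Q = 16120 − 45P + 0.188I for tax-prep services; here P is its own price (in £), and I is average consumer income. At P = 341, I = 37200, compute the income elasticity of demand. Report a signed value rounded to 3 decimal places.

0.900

At the given values, Q = 16120 − 45(341) + 0.188(37200) = 7768.6.
∂Q/∂I = 0.188.
E = (0.188) × (37200/7768.6) = 0.90023…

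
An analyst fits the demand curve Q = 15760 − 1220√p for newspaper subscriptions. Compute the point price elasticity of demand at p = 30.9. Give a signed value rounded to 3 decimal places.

-0.378

dQ/dp = −1220/(2√p) = -109.736. At p = 30.9, Q = 8978.29.
Ed = (dQ/dp)·(p/Q) = (-109.736) × (30.9/8978.29) = -0.37767…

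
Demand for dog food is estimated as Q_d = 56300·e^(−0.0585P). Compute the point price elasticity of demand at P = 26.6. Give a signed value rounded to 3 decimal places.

-1.556

dQ_d/dP = −0.0585·Q_d = -694.798. At P = 26.6, Q_d = 11876.9.
Ed = (dQ_d/dP)·(P/Q_d) = (-694.798) × (26.6/11876.9) = -1.5561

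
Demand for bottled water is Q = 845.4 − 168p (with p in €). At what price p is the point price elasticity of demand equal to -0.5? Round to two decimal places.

Ed = −168p/(845.4 − 168p). Set this equal to -0.5:
168p = 0.5·(845.4 − 168p) ⇒ 168p(1 + 0.5) = 0.5·845.4
p = 0.5·845.4 / (168·1.5) = 1.6773…

1.68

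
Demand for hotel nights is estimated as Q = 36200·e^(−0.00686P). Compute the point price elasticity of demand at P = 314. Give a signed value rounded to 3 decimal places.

dQ/dP = −0.00686·Q = -28.8101. At P = 314, Q = 4199.73.
Ed = (dQ/dP)·(P/Q) = (-28.8101) × (314/4199.73) = -2.15404

-2.154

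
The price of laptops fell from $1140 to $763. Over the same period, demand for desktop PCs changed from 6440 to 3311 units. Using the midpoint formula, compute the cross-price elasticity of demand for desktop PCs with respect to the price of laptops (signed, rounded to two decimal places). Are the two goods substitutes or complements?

1.62; substitutes

%ΔQ_{desktop PCs} = (3311 − 6440)/avg = -3129/4875.5 = -0.641780…
%ΔP_{laptops} = (763 − 1140)/avg = -377/951.5 = -0.396216…
E_cross = (-3129/4875.5) / (-377/951.5) = 1.6197…
E_cross > 0 ⇒ the goods are substitutes.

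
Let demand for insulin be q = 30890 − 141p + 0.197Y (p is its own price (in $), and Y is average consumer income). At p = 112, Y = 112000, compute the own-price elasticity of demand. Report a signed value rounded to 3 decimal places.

At the given values, q = 30890 − 141(112) + 0.197(112000) = 37162.
∂q/∂p = −141.
E = (-141) × (112/37162) = -0.42495…

-0.425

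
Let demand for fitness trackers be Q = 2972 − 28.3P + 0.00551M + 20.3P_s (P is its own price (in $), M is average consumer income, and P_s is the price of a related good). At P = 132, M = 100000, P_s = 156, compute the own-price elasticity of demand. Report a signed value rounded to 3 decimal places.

At the given values, Q = 2972 − 28.3(132) + 0.00551(100000) + 20.3(156) = 2954.2.
∂Q/∂P = −28.3.
E = (-28.3) × (132/2954.2) = -1.26450…

-1.265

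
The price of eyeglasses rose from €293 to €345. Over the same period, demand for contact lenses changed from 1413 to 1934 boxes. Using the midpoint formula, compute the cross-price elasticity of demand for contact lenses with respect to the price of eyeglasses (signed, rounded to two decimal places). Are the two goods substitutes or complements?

%ΔQ_{contact lenses} = (1934 − 1413)/avg = 521/1673.5 = 0.311323…
%ΔP_{eyeglasses} = (345 − 293)/avg = 52/319 = 0.163009…
E_cross = (521/1673.5) / (52/319) = 1.9098…
E_cross > 0 ⇒ the goods are substitutes.

1.91; substitutes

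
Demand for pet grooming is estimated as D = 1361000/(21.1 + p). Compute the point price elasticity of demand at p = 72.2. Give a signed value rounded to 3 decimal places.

-0.774

dD/dp = −1361000/(21.1 + p)² = -156.349. At p = 72.2, D = 14587.4.
Ed = (dD/dp)·(p/D) = (-156.349) × (72.2/14587.4) = -0.77384…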